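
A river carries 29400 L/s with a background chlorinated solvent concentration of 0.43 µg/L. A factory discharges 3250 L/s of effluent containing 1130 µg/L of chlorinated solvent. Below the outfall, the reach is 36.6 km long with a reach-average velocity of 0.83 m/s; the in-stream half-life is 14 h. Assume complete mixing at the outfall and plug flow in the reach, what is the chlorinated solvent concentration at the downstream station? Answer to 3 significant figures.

Mixed concentration C = ΣQC/ΣQ = (29400·0.4300 + 3250·1130) / 32650 = 3685000/32650 = 112.9 µg/L.
Travel time t = 36.6·1000 / 0.83 = 44100 s = 12.25 h.
Half-life 14 h → k = ln 2 / 14 = 0.04951 h⁻¹ = 1.188 d⁻¹.
Decay over the reach: 112.9·exp(−kt) = 112.9·0.5453 = 61.54 µg/L.

61.5 µg/L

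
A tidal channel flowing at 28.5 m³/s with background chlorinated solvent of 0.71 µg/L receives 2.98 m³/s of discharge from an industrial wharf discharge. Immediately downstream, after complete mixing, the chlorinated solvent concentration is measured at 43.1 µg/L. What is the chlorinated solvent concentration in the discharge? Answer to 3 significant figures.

Mass balance: 28.50·0.7100 + 2.980·Cₑ = 31.48·43.10
→ Cₑ = (31.48·43.10 − 28.50·0.7100) / 2.980 = 448.5 µg/L.

449 µg/L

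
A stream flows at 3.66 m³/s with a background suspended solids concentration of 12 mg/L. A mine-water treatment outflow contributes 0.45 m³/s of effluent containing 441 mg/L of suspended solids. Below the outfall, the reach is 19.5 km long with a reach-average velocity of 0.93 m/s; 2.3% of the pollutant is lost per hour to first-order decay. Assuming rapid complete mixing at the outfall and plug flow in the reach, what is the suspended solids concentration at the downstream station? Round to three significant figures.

After mixing, C = (3.660·12.00 + 0.4500·441.0) / 4.110 = 242.4/4.110 = 58.97 mg/L.
Travel time t = 19.5·1000 / 0.93 = 20970 s = 5.824 h.
2.3%/h lost → k = −ln(1 − 0.023) = 0.02327 h⁻¹.
Applying C = C₀e^(−kt): 58.97 × 0.8733 = 51.50 mg/L.

51.5 mg/L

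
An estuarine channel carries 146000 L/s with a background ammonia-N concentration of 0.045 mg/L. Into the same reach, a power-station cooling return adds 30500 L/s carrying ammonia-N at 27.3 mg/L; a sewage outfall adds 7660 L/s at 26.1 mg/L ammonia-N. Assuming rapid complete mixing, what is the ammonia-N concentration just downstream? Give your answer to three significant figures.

Mixed concentration C = ΣQC/ΣQ = (146000·0.04500 + 30500·27.30 + 7660·26.10) / 184200 = 1039000/184200 = 5.643 mg/L.

5.64 mg/L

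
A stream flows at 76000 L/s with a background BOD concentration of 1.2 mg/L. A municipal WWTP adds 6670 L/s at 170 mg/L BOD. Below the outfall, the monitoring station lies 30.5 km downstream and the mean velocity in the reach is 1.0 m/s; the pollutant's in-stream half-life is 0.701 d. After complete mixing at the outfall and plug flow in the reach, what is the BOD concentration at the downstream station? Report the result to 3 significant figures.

After mixing, C = (76000·1.200 + 6670·170.0) / 82670 = 1225000/82670 = 14.82 mg/L.
Travel time t = 30.5·1000 / 1.0 = 30500 s = 8.472 h.
Half-life 0.701 d → k = ln 2 / 0.701 = 0.9888 d⁻¹.
Decay over the reach: 14.82·exp(−kt) = 14.82·0.7054 = 10.45 mg/L.

10.5 mg/L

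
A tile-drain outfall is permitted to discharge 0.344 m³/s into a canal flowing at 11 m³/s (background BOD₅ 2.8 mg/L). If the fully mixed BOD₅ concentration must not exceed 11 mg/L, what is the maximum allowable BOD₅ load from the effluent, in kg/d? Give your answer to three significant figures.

8120 kg/d

Mass balance at the limit: 11.00·2.800 + 0.3440·Cₑ = 11.34·11 → Cₑ = 273.2 mg/L.
Load = 0.3440 m³/s × 273.2 g/m³ × 86 400 s/d = 8120 kg/d.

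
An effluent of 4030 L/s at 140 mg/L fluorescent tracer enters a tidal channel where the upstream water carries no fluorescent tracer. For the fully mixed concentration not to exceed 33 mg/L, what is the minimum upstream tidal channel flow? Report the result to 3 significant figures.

13100 L/s

Set C_mix = 33: (Q·0 + 4030·140.0) / (Q + 4030) = 33
→ Q = 4030·(140.0 − 33)/(33 − 0) = 13070 L/s.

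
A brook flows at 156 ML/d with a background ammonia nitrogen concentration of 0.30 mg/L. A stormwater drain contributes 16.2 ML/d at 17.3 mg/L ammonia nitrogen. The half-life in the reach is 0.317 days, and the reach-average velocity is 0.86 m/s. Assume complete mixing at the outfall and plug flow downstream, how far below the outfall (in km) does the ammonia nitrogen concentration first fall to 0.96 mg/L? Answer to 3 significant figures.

Conservation of mass: C = (156.0·0.3000 + 16.20·17.30) / 172.2 = 327.1/172.2 = 1.899 mg/L.
Half-life 0.317 d → k = ln 2 / 0.317 = 2.187 d⁻¹.
Set 1.899·exp(−k·t) = 0.96 → t = ln(1.899/0.96)/k = 26960 s = 7.489 h.
Distance = v·t = 0.86·26960 = 23190 m = 23.19 km.

23.2 km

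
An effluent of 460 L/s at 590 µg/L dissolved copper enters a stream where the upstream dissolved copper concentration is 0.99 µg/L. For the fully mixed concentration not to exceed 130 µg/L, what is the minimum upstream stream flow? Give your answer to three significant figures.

1640 L/s

Set C_mix = 130: (Q·0.9900 + 460.0·590.0) / (Q + 460.0) = 130
→ Q = 460.0·(590.0 − 130)/(130 − 0.9900) = 1640 L/s.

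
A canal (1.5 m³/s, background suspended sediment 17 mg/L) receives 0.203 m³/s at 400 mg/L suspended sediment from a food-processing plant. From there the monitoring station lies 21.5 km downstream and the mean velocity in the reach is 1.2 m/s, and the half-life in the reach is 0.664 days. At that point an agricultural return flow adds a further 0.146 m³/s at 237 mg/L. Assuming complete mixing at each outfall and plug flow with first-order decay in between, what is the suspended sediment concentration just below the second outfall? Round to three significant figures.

65.2 mg/L

Flow-weighted average: C = (1.500·17.00 + 0.2030·400.0) / 1.703 = 106.7/1.703 = 62.65 mg/L; combined flow 1.703 m³/s.
Travel time t = 21.5·1000 / 1.2 = 17920 s = 4.977 h.
Half-life 0.664 d → k = ln 2 / 0.664 = 1.044 d⁻¹.
Applying C = C₀e^(−kt): 62.65 × 0.8054 = 50.46 mg/L.
Second outfall: C = (1.703·50.46 + 0.1460·237.0)/1.849 = 65.19 mg/L.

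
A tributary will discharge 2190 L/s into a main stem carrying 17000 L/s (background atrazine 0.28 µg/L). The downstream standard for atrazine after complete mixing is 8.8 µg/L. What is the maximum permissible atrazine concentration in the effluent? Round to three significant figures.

At the limit, (Qr·Cr + Qe·Cₑ)/(Qr + Qe) = 8.8:
Cₑ = (19190·8.8 − 17000·0.2800) / 2190 = 74.94 µg/L.

74.9 µg/L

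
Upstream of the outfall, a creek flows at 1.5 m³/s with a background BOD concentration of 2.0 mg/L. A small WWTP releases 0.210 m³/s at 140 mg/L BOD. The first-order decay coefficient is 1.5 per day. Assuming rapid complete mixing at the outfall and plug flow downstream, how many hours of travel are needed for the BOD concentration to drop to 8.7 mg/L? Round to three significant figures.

12.5 h

Flow-weighted average: C = (1.500·2.000 + 0.2100·140.0) / 1.710 = 32.40/1.710 = 18.95 mg/L.
18.95·exp(−k·t) = 8.7 → t = ln(18.95/8.7)/k = 44830 s = 12.45 h.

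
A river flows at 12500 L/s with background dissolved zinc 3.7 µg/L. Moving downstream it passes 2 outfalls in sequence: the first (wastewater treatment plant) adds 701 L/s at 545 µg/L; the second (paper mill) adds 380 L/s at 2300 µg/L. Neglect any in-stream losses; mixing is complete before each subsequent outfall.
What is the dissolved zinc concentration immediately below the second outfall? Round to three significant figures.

95.9 µg/L

Below outfall 1: Q → 13200 L/s, C = (12500·3.700 + 701.0·545.0)/13200 = 32.44 µg/L.
Below outfall 2: Q → 13580 L/s, C = (13200·32.44 + 380.0·2300)/13580 = 95.89 µg/L.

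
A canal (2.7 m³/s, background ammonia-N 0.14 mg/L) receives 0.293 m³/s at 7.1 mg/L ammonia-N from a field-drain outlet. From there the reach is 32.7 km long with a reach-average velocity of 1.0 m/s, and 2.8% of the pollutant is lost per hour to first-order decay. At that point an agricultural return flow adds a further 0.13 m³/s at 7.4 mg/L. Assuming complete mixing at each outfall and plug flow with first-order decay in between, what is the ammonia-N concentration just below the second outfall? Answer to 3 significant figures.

Conservation of mass: C = (2.700·0.1400 + 0.2930·7.100) / 2.993 = 2.458/2.993 = 0.8213 mg/L; combined flow 2.993 m³/s.
Travel time t = 32.7·1000 / 1.0 = 32700 s = 9.083 h.
2.8%/h lost → k = −ln(1 − 0.028) = 0.02840 h⁻¹.
Applying C = C₀e^(−kt): 0.8213 × 0.7726 = 0.6346 mg/L.
At the second outfall, C = (2.993·0.6346 + 0.1300·7.400) / (2.993 + 0.1300) = 0.9162 mg/L.

0.916 mg/L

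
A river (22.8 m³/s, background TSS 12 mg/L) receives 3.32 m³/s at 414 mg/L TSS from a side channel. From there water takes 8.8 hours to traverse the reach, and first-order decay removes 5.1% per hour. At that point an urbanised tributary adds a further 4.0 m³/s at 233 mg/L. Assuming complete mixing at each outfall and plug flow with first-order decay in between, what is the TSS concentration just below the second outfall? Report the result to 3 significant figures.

65.5 mg/L

Conservation of mass: C = (22.80·12.00 + 3.320·414.0) / 26.12 = 1648/26.12 = 63.10 mg/L; combined flow 26.12 m³/s.
5.1%/h lost → k = −ln(1 − 0.051) = 0.05235 h⁻¹.
After decay, C = 63.10 × e^(−kt) = 63.10 × 0.6309 = 39.81 mg/L.
Second outfall: C = (26.12·39.81 + 4.000·233.0)/30.12 = 65.46 mg/L.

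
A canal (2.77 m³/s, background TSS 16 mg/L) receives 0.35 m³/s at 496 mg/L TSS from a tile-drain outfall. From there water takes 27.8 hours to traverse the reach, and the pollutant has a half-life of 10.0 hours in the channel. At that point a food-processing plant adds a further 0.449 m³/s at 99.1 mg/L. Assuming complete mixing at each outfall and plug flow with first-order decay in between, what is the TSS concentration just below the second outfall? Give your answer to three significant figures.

21.4 mg/L

Mixed concentration C = ΣQC/ΣQ = (2.770·16.00 + 0.3500·496.0) / 3.120 = 217.9/3.120 = 69.85 mg/L; combined flow 3.120 m³/s.
Half-life 10.0 h → k = ln 2 / 10.0 = 0.06931 h⁻¹ = 1.664 d⁻¹.
After decay, C = 69.85 × e^(−kt) = 69.85 × 0.1456 = 10.17 mg/L.
At the second outfall, C = (3.120·10.17 + 0.4490·99.10) / (3.120 + 0.4490) = 21.36 mg/L.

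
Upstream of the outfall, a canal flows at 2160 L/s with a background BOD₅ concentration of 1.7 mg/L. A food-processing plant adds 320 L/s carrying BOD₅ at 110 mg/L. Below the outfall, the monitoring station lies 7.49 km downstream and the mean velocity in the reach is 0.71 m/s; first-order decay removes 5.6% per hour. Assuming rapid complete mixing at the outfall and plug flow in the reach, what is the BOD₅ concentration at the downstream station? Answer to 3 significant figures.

Flow-weighted average: C = (2160·1.700 + 320.0·110.0) / 2480 = 38870/2480 = 15.67 mg/L.
Travel time t = 7.49·1000 / 0.71 = 10550 s = 2.930 h.
5.6%/h lost → k = −ln(1 − 0.056) = 0.05763 h⁻¹.
Applying C = C₀e^(−kt): 15.67 × 0.8446 = 13.24 mg/L.

13.2 mg/L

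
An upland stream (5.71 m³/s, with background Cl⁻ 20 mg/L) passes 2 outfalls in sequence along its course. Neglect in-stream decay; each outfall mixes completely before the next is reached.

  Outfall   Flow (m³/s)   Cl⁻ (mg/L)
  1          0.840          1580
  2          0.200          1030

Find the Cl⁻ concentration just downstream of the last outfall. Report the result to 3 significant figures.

244 mg/L

Outfall 1: combined Q = 6.550 m³/s; C = (5.710·20.00 + 0.8400·1580)/6.550 = 220.1 mg/L.
Outfall 2: combined Q = 6.750 m³/s; C = (6.550·220.1 + 0.2000·1030)/6.750 = 244.1 mg/L.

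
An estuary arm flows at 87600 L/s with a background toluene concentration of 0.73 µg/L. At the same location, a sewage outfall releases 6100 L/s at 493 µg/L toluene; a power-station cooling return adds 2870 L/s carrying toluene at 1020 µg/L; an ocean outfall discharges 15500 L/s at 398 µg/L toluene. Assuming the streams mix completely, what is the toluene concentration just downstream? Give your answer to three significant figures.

Mass balance: C = (87600·0.7300 + 6100·493.0 + 2870·1020 + 15500·398.0) / 112100 = 12170000/112100 = 108.6 µg/L.

109 µg/L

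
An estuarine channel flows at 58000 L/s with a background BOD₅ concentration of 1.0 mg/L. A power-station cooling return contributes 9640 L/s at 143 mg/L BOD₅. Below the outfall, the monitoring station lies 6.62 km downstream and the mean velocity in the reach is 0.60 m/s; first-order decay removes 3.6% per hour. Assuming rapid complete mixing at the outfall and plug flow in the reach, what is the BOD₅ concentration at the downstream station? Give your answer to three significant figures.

19.0 mg/L

After mixing, C = (58000·1.000 + 9640·143.0) / 67640 = 1437000/67640 = 21.24 mg/L.
Travel time t = 6.62·1000 / 0.60 = 11030 s = 3.065 h.
3.6%/h lost → k = −ln(1 − 0.036) = 0.03666 h⁻¹.
After decay, C = 21.24 × e^(−kt) = 21.24 × 0.8937 = 18.98 mg/L.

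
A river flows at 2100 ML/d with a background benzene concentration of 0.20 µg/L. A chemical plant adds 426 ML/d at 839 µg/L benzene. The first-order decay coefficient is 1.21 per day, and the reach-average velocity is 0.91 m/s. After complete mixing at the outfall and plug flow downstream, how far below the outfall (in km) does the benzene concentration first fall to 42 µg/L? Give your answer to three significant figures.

79.0 km

Flow-weighted average: C = (2100·0.2000 + 426.0·839.0) / 2526 = 357800/2526 = 141.7 µg/L.
Set 141.7·exp(−k·t) = 42 → t = ln(141.7/42)/k = 86810 s = 24.11 h.
Distance = v·t = 0.91·86810 = 79000 m = 79.00 km.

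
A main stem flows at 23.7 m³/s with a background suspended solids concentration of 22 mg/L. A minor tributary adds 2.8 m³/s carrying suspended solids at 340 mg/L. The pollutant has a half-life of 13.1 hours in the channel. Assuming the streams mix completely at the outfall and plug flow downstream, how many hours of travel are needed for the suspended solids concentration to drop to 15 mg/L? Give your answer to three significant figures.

Flow-weighted average: C = (23.70·22.00 + 2.800·340.0) / 26.50 = 1473/26.50 = 55.60 mg/L.
Half-life 13.1 h → k = ln 2 / 13.1 = 0.05291 h⁻¹ = 1.270 d⁻¹.
55.60·exp(−k·t) = 15 → t = ln(55.60/15)/k = 89140 s = 24.76 h.

24.8 h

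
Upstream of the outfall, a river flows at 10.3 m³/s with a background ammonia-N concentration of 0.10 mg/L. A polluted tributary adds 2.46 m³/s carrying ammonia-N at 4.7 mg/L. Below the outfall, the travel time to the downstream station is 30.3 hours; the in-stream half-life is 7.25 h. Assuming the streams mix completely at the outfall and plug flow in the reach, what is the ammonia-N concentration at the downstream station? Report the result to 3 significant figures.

0.0545 mg/L

Flow-weighted average: C = (10.30·0.1000 + 2.460·4.700) / 12.76 = 12.59/12.76 = 0.9868 mg/L.
Half-life 7.25 h → k = ln 2 / 7.25 = 0.09561 h⁻¹ = 2.295 d⁻¹.
Applying C = C₀e^(−kt): 0.9868 × 0.05520 = 0.05447 mg/L.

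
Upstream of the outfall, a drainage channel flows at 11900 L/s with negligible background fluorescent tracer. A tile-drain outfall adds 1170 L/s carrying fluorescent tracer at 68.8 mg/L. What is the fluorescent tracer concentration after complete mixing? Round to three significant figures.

Conservation of mass: C = (11900·0 + 1170·68.80) / 13070 = 80500/13070 = 6.159 mg/L.

6.16 mg/L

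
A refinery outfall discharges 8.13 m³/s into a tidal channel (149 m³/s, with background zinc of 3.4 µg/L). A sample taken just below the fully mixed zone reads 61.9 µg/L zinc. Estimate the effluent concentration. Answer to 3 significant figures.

1130 µg/L

Mass balance: 149.0·3.400 + 8.130·Cₑ = 157.1·61.90
→ Cₑ = (157.1·61.90 − 149.0·3.400) / 8.130 = 1134 µg/L.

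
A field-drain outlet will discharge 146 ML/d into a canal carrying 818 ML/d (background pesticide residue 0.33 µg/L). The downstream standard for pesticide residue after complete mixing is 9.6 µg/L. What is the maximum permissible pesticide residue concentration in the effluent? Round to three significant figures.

61.5 µg/L

At the limit, (Qr·Cr + Qe·Cₑ)/(Qr + Qe) = 9.6:
Cₑ = (964.0·9.6 − 818.0·0.3300) / 146.0 = 61.54 µg/L.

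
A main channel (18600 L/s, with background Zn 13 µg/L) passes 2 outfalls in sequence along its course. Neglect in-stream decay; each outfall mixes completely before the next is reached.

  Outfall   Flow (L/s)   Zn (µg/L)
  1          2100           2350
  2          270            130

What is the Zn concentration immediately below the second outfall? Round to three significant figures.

249 µg/L

Outfall 1: combined Q = 20700 L/s; C = (18600·13.00 + 2100·2350)/20700 = 250.1 µg/L.
Outfall 2: combined Q = 20970 L/s; C = (20700·250.1 + 270.0·130.0)/20970 = 248.5 µg/L.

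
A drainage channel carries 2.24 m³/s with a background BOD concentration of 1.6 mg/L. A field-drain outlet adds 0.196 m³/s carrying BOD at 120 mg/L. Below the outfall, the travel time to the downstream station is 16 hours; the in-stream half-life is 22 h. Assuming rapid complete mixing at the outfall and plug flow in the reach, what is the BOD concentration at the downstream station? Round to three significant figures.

Mass balance: C = (2.240·1.600 + 0.1960·120.0) / 2.436 = 27.10/2.436 = 11.13 mg/L.
Half-life 22 h → k = ln 2 / 22 = 0.03151 h⁻¹ = 0.7562 d⁻¹.
First-order decay: C = 11.13·exp(−k·t) = 11.13·0.6040 = 6.721 mg/L.

6.72 mg/L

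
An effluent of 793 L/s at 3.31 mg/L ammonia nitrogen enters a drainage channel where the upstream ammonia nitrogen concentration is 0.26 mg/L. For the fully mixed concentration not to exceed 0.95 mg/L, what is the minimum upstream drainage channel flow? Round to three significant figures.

Set C_mix = 0.95: (Q·0.2600 + 793.0·3.310) / (Q + 793.0) = 0.95
→ Q = 793.0·(3.310 − 0.95)/(0.95 − 0.2600) = 2712 L/s.

2710 L/s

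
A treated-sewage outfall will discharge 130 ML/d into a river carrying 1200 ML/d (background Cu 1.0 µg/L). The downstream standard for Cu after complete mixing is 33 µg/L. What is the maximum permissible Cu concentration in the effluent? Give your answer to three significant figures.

At the limit, (Qr·Cr + Qe·Cₑ)/(Qr + Qe) = 33:
Cₑ = (1330·33 − 1200·1.000) / 130.0 = 328.4 µg/L.

328 µg/L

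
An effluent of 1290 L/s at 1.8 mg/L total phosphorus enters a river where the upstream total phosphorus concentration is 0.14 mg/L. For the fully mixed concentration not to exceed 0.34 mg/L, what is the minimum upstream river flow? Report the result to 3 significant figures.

9420 L/s

Set C_mix = 0.34: (Q·0.1400 + 1290·1.800) / (Q + 1290) = 0.34
→ Q = 1290·(1.800 − 0.34)/(0.34 − 0.1400) = 9417 L/s.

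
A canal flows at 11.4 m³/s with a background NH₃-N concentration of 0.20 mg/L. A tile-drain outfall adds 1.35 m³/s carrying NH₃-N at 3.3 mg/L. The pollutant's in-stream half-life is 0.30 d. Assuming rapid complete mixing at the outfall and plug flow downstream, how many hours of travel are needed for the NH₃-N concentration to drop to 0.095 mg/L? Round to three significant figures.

Mixed concentration C = ΣQC/ΣQ = (11.40·0.2000 + 1.350·3.300) / 12.75 = 6.735/12.75 = 0.5282 mg/L.
Half-life 0.30 d → k = ln 2 / 0.30 = 2.310 d⁻¹.
0.5282·exp(−k·t) = 0.095 → t = ln(0.5282/0.095)/k = 64160 s = 17.82 h.

17.8 h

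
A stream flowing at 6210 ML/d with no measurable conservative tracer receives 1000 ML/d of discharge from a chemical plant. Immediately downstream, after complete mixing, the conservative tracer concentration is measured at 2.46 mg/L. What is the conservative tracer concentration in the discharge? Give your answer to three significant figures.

17.7 mg/L

Mass balance: 6210·0 + 1000·Cₑ = 7210·2.460
→ Cₑ = (7210·2.460 − 6210·0) / 1000 = 17.74 mg/L.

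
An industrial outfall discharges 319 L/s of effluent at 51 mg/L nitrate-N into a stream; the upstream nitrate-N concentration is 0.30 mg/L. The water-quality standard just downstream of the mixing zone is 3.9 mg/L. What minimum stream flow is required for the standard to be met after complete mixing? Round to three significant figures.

Set C_mix = 3.9: (Q·0.3000 + 319.0·51.00) / (Q + 319.0) = 3.9
→ Q = 319.0·(51.00 − 3.9)/(3.9 − 0.3000) = 4174 L/s.

4170 L/s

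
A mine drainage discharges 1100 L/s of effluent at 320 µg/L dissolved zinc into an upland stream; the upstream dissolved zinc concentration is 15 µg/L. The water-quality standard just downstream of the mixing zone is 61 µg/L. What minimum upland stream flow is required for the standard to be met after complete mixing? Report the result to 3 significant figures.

Set C_mix = 61: (Q·15.00 + 1100·320.0) / (Q + 1100) = 61
→ Q = 1100·(320.0 − 61)/(61 − 15.00) = 6193 L/s.

6190 L/s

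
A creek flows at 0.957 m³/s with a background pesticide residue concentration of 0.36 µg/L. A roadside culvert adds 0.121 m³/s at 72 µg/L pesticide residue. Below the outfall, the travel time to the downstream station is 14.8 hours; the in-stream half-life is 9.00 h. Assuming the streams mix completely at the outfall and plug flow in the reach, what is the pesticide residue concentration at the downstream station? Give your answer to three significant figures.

Flow-weighted average: C = (0.9570·0.3600 + 0.1210·72.00) / 1.078 = 9.057/1.078 = 8.401 µg/L.
Half-life 9.00 h → k = ln 2 / 9.00 = 0.07702 h⁻¹ = 1.848 d⁻¹.
Applying C = C₀e^(−kt): 8.401 × 0.3199 = 2.687 µg/L.

2.69 µg/L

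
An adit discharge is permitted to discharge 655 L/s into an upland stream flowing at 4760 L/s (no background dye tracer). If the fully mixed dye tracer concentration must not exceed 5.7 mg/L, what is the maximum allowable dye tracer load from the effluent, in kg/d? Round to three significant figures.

Mass balance at the limit: 4760·0 + 655.0·Cₑ = 5415·5.7 → Cₑ = 47.12 mg/L.
655.0 L/s = 0.6550 m³/s. Load = 0.6550 m³/s × 47.12 g/m³ × 86 400 s/d = 2667 kg/d.

2670 kg/d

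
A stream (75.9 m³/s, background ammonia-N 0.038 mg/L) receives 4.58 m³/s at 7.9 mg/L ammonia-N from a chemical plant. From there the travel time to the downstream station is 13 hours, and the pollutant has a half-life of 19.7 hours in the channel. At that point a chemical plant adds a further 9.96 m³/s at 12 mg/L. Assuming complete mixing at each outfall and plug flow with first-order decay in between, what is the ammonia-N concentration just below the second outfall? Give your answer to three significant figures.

1.59 mg/L

Conservation of mass: C = (75.90·0.03800 + 4.580·7.900) / 80.48 = 39.07/80.48 = 0.4854 mg/L; combined flow 80.48 m³/s.
Half-life 19.7 h → k = ln 2 / 19.7 = 0.03519 h⁻¹ = 0.8444 d⁻¹.
After decay, C = 0.4854 × e^(−kt) = 0.4854 × 0.6329 = 0.3072 mg/L.
At the second outfall, C = (80.48·0.3072 + 9.960·12.00) / (80.48 + 9.960) = 1.595 mg/L.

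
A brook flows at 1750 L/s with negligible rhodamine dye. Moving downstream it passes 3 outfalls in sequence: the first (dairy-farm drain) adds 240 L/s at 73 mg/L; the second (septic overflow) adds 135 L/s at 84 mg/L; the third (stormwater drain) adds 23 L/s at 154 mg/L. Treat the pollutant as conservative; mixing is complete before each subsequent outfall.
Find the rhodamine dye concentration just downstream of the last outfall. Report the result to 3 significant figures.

Below outfall 1: Q → 1990 L/s, C = (1750·0 + 240.0·73.00)/1990 = 8.804 mg/L.
Below outfall 2: Q → 2125 L/s, C = (1990·8.804 + 135.0·84.00)/2125 = 13.58 mg/L.
Below outfall 3: Q → 2148 L/s, C = (2125·13.58 + 23.00·154.0)/2148 = 15.08 mg/L.

15.1 mg/L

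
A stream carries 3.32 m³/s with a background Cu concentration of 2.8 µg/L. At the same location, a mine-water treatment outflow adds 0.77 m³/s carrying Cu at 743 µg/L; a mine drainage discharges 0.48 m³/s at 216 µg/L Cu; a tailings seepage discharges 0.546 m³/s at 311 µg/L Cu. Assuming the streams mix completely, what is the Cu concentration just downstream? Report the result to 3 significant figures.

Flow-weighted average: C = (3.320·2.800 + 0.7700·743.0 + 0.4800·216.0 + 0.5460·311.0) / 5.116 = 854.9/5.116 = 167.1 µg/L.

167 µg/L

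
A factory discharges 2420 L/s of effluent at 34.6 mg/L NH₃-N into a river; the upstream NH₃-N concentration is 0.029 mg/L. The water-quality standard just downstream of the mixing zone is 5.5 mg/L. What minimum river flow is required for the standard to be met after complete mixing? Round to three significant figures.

12900 L/s

Set C_mix = 5.5: (Q·0.02900 + 2420·34.60) / (Q + 2420) = 5.5
→ Q = 2420·(34.60 − 5.5)/(5.5 − 0.02900) = 12870 L/s.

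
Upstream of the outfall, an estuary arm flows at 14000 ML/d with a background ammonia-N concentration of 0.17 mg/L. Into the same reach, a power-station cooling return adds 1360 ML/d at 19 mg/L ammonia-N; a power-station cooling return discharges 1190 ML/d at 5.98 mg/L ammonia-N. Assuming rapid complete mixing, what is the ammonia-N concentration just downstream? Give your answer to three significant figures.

2.14 mg/L

Mixed concentration C = ΣQC/ΣQ = (14000·0.1700 + 1360·19.00 + 1190·5.980) / 16550 = 35340/16550 = 2.135 mg/L.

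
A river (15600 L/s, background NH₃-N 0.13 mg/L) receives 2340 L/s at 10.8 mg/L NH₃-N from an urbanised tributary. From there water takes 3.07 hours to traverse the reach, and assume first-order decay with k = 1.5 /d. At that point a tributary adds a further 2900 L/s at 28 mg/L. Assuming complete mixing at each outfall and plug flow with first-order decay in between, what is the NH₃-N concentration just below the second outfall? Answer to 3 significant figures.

Mixed concentration C = ΣQC/ΣQ = (15600·0.1300 + 2340·10.80) / 17940 = 27300/17940 = 1.522 mg/L; combined flow 17940 L/s.
Applying C = C₀e^(−kt): 1.522 × 0.8254 = 1.256 mg/L.
At the second outfall, C = (17940·1.256 + 2900·28.00) / (17940 + 2900) = 4.978 mg/L.

4.98 mg/L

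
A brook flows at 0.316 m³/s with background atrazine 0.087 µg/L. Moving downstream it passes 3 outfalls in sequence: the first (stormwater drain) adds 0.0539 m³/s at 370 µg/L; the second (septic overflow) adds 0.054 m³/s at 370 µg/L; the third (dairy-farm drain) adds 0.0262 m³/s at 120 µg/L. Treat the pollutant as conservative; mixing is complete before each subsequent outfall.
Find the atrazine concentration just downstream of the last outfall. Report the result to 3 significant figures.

95.7 µg/L

Outfall 1: combined Q = 0.3699 m³/s; C = (0.3160·0.08700 + 0.05390·370.0)/0.3699 = 53.99 µg/L.
Outfall 2: combined Q = 0.4239 m³/s; C = (0.3699·53.99 + 0.05400·370.0)/0.4239 = 94.25 µg/L.
Outfall 3: combined Q = 0.4501 m³/s; C = (0.4239·94.25 + 0.02620·120.0)/0.4501 = 95.74 µg/L.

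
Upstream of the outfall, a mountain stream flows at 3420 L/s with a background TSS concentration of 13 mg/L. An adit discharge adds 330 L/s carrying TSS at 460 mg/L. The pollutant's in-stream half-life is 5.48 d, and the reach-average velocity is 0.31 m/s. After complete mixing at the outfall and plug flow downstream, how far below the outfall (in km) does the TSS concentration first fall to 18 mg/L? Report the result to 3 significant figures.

Mixed concentration C = ΣQC/ΣQ = (3420·13.00 + 330.0·460.0) / 3750 = 196300/3750 = 52.34 mg/L.
Half-life 5.48 d → k = ln 2 / 5.48 = 0.1265 d⁻¹.
Set 52.34·exp(−k·t) = 18 → t = ln(52.34/18)/k = 729100 s = 202.5 h.
Distance = v·t = 0.31·729100 = 226000 m = 226.0 km.

226 km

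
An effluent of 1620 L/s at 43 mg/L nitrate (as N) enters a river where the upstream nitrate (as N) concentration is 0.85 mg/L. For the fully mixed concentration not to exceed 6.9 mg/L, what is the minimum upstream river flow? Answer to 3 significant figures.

Set C_mix = 6.9: (Q·0.8500 + 1620·43.00) / (Q + 1620) = 6.9
→ Q = 1620·(43.00 − 6.9)/(6.9 − 0.8500) = 9666 L/s.

9670 L/s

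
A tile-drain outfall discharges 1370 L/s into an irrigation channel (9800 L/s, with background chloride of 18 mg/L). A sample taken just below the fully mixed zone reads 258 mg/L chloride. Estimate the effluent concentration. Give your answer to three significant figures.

1970 mg/L

Mass balance: 9800·18.00 + 1370·Cₑ = 11170·258.0
→ Cₑ = (11170·258.0 − 9800·18.00) / 1370 = 1975 mg/L.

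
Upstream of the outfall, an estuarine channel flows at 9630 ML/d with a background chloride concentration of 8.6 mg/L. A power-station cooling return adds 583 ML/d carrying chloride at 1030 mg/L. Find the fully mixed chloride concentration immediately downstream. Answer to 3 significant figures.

66.9 mg/L

Flow-weighted average: C = (9630·8.600 + 583.0·1030) / 10210 = 683300/10210 = 66.91 mg/L.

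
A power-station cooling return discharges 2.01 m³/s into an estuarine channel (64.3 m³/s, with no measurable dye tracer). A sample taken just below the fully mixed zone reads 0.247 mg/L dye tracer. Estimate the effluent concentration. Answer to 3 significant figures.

8.15 mg/L

Mass balance: 64.30·0 + 2.010·Cₑ = 66.31·0.2470
→ Cₑ = (66.31·0.2470 − 64.30·0) / 2.010 = 8.149 mg/L.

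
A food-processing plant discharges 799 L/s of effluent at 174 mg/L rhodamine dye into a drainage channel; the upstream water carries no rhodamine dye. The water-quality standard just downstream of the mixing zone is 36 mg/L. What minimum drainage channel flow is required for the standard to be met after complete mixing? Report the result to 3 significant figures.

Set C_mix = 36: (Q·0 + 799.0·174.0) / (Q + 799.0) = 36
→ Q = 799.0·(174.0 − 36)/(36 − 0) = 3063 L/s.

3060 L/s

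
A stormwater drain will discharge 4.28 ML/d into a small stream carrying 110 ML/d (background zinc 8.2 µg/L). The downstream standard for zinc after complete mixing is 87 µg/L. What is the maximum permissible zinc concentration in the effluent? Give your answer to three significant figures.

At the limit, (Qr·Cr + Qe·Cₑ)/(Qr + Qe) = 87:
Cₑ = (114.3·87 − 110.0·8.200) / 4.280 = 2112 µg/L.

2110 µg/L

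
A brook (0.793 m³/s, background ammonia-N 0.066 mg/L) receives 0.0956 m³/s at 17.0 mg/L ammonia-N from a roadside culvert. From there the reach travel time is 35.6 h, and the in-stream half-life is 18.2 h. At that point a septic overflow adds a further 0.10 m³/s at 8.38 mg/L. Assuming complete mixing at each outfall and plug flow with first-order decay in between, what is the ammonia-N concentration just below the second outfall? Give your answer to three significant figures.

Mixed concentration C = ΣQC/ΣQ = (0.7930·0.06600 + 0.09560·17.00) / 0.8886 = 1.678/0.8886 = 1.888 mg/L; combined flow 0.8886 m³/s.
Half-life 18.2 h → k = ln 2 / 18.2 = 0.03809 h⁻¹ = 0.9140 d⁻¹.
Decay over the reach: 1.888·exp(−kt) = 1.888·0.2577 = 0.4866 mg/L.
At the second outfall, C = (0.8886·0.4866 + 0.1000·8.380) / (0.8886 + 0.1000) = 1.285 mg/L.

1.29 mg/L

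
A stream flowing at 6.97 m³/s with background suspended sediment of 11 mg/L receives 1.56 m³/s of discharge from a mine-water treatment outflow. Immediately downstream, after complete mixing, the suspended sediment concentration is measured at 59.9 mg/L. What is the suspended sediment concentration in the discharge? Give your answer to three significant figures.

278 mg/L

Mass balance: 6.970·11.00 + 1.560·Cₑ = 8.530·59.90
→ Cₑ = (8.530·59.90 − 6.970·11.00) / 1.560 = 278.4 mg/L.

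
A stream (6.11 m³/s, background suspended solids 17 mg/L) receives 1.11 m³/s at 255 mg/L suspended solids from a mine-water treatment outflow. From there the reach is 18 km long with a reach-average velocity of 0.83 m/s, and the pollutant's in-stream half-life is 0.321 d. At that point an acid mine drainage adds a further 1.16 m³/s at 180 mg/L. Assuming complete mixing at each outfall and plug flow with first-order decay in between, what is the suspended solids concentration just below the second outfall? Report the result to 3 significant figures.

Mass balance: C = (6.110·17.00 + 1.110·255.0) / 7.220 = 386.9/7.220 = 53.59 mg/L; combined flow 7.220 m³/s.
Travel time t = 18·1000 / 0.83 = 21690 s = 6.024 h.
Half-life 0.321 d → k = ln 2 / 0.321 = 2.159 d⁻¹.
Decay over the reach: 53.59·exp(−kt) = 53.59·0.5816 = 31.17 mg/L.
At the second outfall, C = (7.220·31.17 + 1.160·180.0) / (7.220 + 1.160) = 51.77 mg/L.

51.8 mg/L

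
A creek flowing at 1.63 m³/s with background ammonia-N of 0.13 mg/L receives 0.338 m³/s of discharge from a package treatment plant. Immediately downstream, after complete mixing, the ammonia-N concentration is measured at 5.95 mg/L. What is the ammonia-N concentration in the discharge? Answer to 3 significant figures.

34.0 mg/L

Mass balance: 1.630·0.1300 + 0.3380·Cₑ = 1.968·5.950
→ Cₑ = (1.968·5.950 − 1.630·0.1300) / 0.3380 = 34.02 mg/L.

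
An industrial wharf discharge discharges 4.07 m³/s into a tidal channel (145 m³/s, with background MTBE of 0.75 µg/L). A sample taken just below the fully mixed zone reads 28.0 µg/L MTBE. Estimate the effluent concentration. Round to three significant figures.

999 µg/L

Mass balance: 145.0·0.7500 + 4.070·Cₑ = 149.1·28.00
→ Cₑ = (149.1·28.00 − 145.0·0.7500) / 4.070 = 998.8 µg/L.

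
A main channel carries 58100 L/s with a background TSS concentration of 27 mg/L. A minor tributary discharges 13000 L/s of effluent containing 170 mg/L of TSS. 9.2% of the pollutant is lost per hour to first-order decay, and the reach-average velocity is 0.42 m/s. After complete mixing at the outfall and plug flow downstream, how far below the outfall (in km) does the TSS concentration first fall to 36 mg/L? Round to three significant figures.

6.10 km

Mixed concentration C = ΣQC/ΣQ = (58100·27.00 + 13000·170.0) / 71100 = 3779000/71100 = 53.15 mg/L.
9.2%/h lost → k = −ln(1 − 0.092) = 0.09651 h⁻¹.
Set 53.15·exp(−k·t) = 36 → t = ln(53.15/36)/k = 14530 s = 4.036 h.
Distance = v·t = 0.42·14530 = 6103 m = 6.103 km.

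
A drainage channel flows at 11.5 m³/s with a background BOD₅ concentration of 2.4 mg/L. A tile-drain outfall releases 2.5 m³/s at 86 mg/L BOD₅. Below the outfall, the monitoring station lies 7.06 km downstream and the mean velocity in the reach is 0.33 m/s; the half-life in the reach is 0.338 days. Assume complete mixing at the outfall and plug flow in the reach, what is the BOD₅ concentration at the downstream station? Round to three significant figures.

10.4 mg/L

After mixing, C = (11.50·2.400 + 2.500·86.00) / 14.00 = 242.6/14.00 = 17.33 mg/L.
Travel time t = 7.06·1000 / 0.33 = 21390 s = 5.943 h.
Half-life 0.338 d → k = ln 2 / 0.338 = 2.051 d⁻¹.
First-order decay: C = 17.33·exp(−k·t) = 17.33·0.6018 = 10.43 mg/L.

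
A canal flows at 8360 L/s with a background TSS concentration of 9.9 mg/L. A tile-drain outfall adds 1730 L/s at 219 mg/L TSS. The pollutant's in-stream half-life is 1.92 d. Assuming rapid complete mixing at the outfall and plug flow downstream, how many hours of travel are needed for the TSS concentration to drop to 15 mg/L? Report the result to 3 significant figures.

Mixed concentration C = ΣQC/ΣQ = (8360·9.900 + 1730·219.0) / 10090 = 461600/10090 = 45.75 mg/L.
Half-life 1.92 d → k = ln 2 / 1.92 = 0.3610 d⁻¹.
45.75·exp(−k·t) = 15 → t = ln(45.75/15)/k = 266900 s = 74.14 h.

74.1 h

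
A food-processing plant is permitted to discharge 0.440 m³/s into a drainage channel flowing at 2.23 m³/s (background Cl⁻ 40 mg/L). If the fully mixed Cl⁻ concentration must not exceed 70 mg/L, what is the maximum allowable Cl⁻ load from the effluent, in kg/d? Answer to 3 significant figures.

8440 kg/d

Mass balance at the limit: 2.230·40.00 + 0.4400·Cₑ = 2.670·70 → Cₑ = 222.0 mg/L.
Load = 0.4400 m³/s × 222.0 g/m³ × 86 400 s/d = 8441 kg/d.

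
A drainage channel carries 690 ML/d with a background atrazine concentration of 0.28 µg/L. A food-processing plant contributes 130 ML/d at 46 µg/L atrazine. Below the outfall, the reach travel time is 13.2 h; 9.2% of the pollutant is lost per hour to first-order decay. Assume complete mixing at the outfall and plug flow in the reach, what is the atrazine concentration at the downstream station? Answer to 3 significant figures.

Flow-weighted average: C = (690.0·0.2800 + 130.0·46.00) / 820.0 = 6173/820.0 = 7.528 µg/L.
9.2%/h lost → k = −ln(1 − 0.092) = 0.09651 h⁻¹.
Applying C = C₀e^(−kt): 7.528 × 0.2797 = 2.106 µg/L.

2.11 µg/L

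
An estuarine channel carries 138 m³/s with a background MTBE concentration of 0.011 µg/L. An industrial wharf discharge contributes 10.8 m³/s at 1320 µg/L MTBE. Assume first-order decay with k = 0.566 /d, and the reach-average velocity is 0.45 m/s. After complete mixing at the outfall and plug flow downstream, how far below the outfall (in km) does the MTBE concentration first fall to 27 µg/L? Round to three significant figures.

87.0 km

Mass balance: C = (138.0·0.01100 + 10.80·1320) / 148.8 = 14260/148.8 = 95.82 µg/L.
Set 95.82·exp(−k·t) = 27 → t = ln(95.82/27)/k = 193300 s = 53.71 h.
Distance = v·t = 0.45·193300 = 87010 m = 87.01 km.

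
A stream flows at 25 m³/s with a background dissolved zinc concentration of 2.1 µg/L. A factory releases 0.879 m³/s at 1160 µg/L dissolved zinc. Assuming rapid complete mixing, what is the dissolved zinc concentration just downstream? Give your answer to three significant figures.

Mixed concentration C = ΣQC/ΣQ = (25.00·2.100 + 0.8790·1160) / 25.88 = 1072/25.88 = 41.43 µg/L.

41.4 µg/L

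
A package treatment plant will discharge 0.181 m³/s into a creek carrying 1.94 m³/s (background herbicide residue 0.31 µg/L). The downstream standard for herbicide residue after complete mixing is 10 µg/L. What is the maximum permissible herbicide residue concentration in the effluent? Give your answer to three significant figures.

At the limit, (Qr·Cr + Qe·Cₑ)/(Qr + Qe) = 10:
Cₑ = (2.121·10 − 1.940·0.3100) / 0.1810 = 113.9 µg/L.

114 µg/L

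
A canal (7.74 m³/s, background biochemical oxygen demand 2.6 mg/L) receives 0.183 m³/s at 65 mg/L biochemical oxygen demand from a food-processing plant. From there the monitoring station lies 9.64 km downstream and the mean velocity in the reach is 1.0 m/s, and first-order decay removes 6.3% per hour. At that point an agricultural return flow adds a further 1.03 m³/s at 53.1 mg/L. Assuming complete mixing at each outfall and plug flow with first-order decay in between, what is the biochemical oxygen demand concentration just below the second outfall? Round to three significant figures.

9.11 mg/L

Mixed concentration C = ΣQC/ΣQ = (7.740·2.600 + 0.1830·65.00) / 7.923 = 32.02/7.923 = 4.041 mg/L; combined flow 7.923 m³/s.
Travel time t = 9.64·1000 / 1.0 = 9640 s = 2.678 h.
6.3%/h lost → k = −ln(1 − 0.063) = 0.06507 h⁻¹.
Decay over the reach: 4.041·exp(−kt) = 4.041·0.8401 = 3.395 mg/L.
At the second outfall, C = (7.923·3.395 + 1.030·53.10) / (7.923 + 1.030) = 9.113 mg/L.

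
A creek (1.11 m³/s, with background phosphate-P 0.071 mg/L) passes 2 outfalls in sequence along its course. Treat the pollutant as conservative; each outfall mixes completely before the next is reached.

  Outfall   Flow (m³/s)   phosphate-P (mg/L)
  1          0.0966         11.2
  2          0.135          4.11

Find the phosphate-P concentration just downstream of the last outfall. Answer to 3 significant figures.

1.28 mg/L

Outfall 1: combined Q = 1.207 m³/s; C = (1.110·0.07100 + 0.09660·11.20)/1.207 = 0.9620 mg/L.
Outfall 2: combined Q = 1.342 m³/s; C = (1.207·0.9620 + 0.1350·4.110)/1.342 = 1.279 mg/L.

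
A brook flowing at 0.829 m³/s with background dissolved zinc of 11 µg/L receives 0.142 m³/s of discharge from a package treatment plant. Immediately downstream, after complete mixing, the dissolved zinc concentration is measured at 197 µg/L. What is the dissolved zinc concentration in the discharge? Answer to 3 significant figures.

Mass balance: 0.8290·11.00 + 0.1420·Cₑ = 0.9710·197.0
→ Cₑ = (0.9710·197.0 − 0.8290·11.00) / 0.1420 = 1283 µg/L.

1280 µg/L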